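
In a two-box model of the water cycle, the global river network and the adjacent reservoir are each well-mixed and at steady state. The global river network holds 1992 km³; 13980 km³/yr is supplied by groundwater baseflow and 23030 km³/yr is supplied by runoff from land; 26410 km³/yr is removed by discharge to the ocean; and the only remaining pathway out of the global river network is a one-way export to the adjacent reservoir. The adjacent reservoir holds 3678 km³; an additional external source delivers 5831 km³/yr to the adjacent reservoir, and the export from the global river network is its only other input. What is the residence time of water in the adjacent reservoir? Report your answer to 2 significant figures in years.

Balance the global river network: ΣF_in = 13980 + 23030 = 37010 km³/yr.
Export to the adjacent reservoir = ΣF_in − (26410) = 10600 km³/yr.
Total input to the adjacent reservoir = 10600 + 5831 = 16431 km³/yr; at steady state this equals its total output.
τ = M / F = 3678 / 16431 = 0.2238 yr.

0.22 yr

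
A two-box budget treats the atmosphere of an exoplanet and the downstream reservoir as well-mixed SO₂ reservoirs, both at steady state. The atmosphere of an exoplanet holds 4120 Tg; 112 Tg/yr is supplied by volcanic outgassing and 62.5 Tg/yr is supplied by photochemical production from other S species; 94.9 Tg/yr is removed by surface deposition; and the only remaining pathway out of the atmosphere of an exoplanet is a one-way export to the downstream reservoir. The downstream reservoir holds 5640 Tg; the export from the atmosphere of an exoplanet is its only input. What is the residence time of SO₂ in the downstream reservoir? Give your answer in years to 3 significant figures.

Balance the atmosphere of an exoplanet: ΣF_in = 112 + 62.5 = 174.50 Tg/yr.
Export to the downstream reservoir = ΣF_in − (94.9) = 79.600 Tg/yr.
At steady state the output of the downstream reservoir equals its input, 79.600 Tg/yr.
τ = M / F = 5640 / 79.600 = 70.85 yr.

70.9 yr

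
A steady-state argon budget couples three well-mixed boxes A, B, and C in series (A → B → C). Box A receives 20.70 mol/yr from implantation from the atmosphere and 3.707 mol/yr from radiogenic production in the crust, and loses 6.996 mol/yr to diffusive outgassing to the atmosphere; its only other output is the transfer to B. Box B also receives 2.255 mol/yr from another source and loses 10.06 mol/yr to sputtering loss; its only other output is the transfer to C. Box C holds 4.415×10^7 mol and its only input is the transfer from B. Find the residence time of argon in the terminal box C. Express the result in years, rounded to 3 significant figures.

Box A: F(A→B) = (20.70 + 3.707) − 6.996 = 17.411 mol/yr.
Box B: F(B→C) = (17.411 + 2.255) − 10.06 = 9.6060 mol/yr.
Box C throughput = its input = 9.6060 mol/yr; τ = 4.415×10^7 / 9.6060 = 4.596×10^6 yr.

4.60×10^6 yr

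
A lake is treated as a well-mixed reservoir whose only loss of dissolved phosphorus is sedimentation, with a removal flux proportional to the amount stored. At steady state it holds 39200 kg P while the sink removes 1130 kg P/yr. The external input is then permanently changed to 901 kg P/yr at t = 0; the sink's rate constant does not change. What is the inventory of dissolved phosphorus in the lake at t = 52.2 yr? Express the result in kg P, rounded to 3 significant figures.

τ = M₀/F₀ = 39200/1130 = 34.69 yr; rate constant k = 1/τ.
New steady state M_∞ = F₁/k = F₁·τ = 901 × 34.69 = 31256 kg P.
M(t) = M_∞ + (M₀ − M_∞)·e^(−t/τ); t/τ = 52.2/34.69 = 1.505, so e^(−t/τ) = 0.2221.
M(t) = 31256 + 7944 × 0.2221 = 33020 kg P.

33000 kg P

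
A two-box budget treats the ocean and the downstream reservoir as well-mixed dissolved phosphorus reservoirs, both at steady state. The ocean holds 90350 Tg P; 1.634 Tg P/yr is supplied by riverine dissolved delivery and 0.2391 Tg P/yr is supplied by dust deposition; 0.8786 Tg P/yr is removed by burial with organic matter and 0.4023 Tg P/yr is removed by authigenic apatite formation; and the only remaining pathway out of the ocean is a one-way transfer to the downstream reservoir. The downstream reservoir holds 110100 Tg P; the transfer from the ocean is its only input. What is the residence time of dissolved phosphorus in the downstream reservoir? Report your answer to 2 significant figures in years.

190000 yr

Balance the ocean: ΣF_in = 1.634 + 0.2391 = 1.8731 Tg P/yr.
Transfer to the downstream reservoir = ΣF_in − (0.8786 + 0.4023) = 0.59220 Tg P/yr.
At steady state the output of the downstream reservoir equals its input, 0.59220 Tg P/yr.
τ = M / F = 110100 / 0.59220 = 185900 yr.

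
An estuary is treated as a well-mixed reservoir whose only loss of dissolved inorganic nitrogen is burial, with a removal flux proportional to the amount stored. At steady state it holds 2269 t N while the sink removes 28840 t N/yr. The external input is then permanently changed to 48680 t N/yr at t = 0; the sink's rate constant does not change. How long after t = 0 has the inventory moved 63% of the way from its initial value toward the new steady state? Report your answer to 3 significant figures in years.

τ = M₀/F₀ = 2269/28840 = 0.07868 yr.
The remaining gap fraction is e^(−t/τ); 63% covered ⇒ e^(−t/τ) = 0.370.
t = −τ ln(0.370) = 0.07868 × 0.9943 = 0.07822 yr.

0.0782 yr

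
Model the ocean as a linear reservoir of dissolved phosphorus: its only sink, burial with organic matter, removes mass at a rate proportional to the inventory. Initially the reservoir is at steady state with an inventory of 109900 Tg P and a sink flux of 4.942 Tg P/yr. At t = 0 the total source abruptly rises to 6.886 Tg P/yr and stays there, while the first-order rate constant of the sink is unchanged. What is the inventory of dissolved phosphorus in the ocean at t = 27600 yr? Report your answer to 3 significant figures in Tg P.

141000 Tg P

τ = M₀/F₀ = 109900/4.942 = 22240 yr; rate constant k = 1/τ.
New steady state M_∞ = F₁/k = F₁·τ = 6.886 × 22240 = 153130 Tg P.
M(t) = M_∞ + (M₀ − M_∞)·e^(−t/τ); t/τ = 27600/22240 = 1.241, so e^(−t/τ) = 0.2891.
M(t) = 153130 − 43230 × 0.2891 = 140630 Tg P.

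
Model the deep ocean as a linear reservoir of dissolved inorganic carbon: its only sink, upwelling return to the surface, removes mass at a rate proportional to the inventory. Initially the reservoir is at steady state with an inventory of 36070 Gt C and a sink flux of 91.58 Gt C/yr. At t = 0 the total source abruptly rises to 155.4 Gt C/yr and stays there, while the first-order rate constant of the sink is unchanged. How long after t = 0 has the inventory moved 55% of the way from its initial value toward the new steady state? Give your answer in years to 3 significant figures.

τ = M₀/F₀ = 36070/91.58 = 393.9 yr.
The remaining gap fraction is e^(−t/τ); 55% covered ⇒ e^(−t/τ) = 0.450.
t = −τ ln(0.450) = 393.9 × 0.7985 = 314.5 yr.

315 yr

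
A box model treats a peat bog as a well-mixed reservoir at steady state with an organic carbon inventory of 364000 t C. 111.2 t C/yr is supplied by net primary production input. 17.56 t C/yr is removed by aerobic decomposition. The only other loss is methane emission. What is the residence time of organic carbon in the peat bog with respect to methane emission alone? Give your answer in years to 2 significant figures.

3900 yr

At steady state ΣF_in = ΣF_out.
ΣF_in = 111.20 t C/yr.
Methane emission flux = ΣF_in − (17.56) = 111.20 − 17.56 = 93.64 t C/yr.
τ = M / F = 364000 / 93.64 = 3887 yr.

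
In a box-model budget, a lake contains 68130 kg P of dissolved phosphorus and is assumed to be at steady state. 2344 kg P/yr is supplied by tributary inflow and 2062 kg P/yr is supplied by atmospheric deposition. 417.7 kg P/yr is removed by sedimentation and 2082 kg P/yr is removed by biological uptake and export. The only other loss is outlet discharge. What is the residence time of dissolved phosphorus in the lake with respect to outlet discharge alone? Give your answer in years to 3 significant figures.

35.7 yr

At steady state ΣF_in = ΣF_out.
ΣF_in = 2344 + 2062 = 4406.0 kg P/yr.
Outlet discharge flux = ΣF_in − (417.7 + 2082) = 4406.0 − 2500 = 1906 kg P/yr.
τ = M / F = 68130 / 1906 = 35.74 yr.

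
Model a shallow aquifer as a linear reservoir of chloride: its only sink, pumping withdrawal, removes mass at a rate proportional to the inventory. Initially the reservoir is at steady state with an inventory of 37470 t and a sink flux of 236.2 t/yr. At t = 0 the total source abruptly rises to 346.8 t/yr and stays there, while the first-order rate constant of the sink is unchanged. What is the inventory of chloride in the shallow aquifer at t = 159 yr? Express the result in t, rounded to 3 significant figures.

The sink rate constant is k = F₀/M₀ = 236.2/37470 = 0.006304 yr⁻¹.
Solving dM/dt = F₁ − kM with M(0) = M₀ gives M(t) = F₁/k + (M₀ − F₁/k)·e^(−kt).
F₁/k = 346.8/0.006304 = 55015 t; kt = 0.006304 × 159 = 1.002, e^(−kt) = 0.3670.
M(159) = 55015 + (37470 − 55015) × 0.3670 = 55015 − 6440 = 48575 t.

48600 t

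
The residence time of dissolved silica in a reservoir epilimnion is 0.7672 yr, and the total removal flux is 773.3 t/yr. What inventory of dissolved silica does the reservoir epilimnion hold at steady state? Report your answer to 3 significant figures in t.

τ = M/F ⇒ M = τ × F = 0.7672 × 773.3 = 593.3 t.

593 t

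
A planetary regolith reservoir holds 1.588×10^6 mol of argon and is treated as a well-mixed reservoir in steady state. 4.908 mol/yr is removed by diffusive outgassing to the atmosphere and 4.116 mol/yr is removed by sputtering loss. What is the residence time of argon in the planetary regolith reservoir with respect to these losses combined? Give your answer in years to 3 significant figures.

Total removal = 4.908 + 4.116 = 9.0240 mol/yr.
τ = M / ΣF_out = 1.588×10^6 / 9.0240 = 176000 yr.

176000 yr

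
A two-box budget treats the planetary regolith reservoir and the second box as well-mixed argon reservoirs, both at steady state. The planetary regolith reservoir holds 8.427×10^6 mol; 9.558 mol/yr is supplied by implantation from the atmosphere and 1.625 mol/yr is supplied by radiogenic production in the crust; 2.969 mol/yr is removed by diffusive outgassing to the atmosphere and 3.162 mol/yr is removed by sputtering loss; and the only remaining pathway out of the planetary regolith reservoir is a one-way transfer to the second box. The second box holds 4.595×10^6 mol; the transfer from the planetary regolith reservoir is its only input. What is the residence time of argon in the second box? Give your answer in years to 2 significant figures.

Balance the planetary regolith reservoir: ΣF_in = 9.558 + 1.625 = 11.183 mol/yr.
Transfer to the second box = ΣF_in − (2.969 + 3.162) = 5.0520 mol/yr.
At steady state the output of the second box equals its input, 5.0520 mol/yr.
τ = M / F = 4.595×10^6 / 5.0520 = 909500 yr.

910000 yr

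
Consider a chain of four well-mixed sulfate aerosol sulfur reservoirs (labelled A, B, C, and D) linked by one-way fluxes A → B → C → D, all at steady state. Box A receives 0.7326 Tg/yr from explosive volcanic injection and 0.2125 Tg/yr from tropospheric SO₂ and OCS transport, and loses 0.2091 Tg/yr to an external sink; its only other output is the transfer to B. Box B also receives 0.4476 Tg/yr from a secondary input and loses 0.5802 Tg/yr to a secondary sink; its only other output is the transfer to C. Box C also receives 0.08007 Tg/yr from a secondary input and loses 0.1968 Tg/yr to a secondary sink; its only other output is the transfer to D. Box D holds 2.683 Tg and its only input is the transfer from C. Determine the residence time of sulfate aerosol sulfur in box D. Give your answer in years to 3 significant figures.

Box A: F(A→B) = (0.7326 + 0.2125) − 0.2091 = 0.73600 Tg/yr.
Box B: F(B→C) = (0.73600 + 0.4476) − 0.5802 = 0.60340 Tg/yr.
Box C: F(C→D) = (0.60340 + 0.08007) − 0.1968 = 0.48667 Tg/yr.
Box D throughput = its input = 0.48667 Tg/yr; τ = 2.683 / 0.48667 = 5.513 yr.

5.51 yr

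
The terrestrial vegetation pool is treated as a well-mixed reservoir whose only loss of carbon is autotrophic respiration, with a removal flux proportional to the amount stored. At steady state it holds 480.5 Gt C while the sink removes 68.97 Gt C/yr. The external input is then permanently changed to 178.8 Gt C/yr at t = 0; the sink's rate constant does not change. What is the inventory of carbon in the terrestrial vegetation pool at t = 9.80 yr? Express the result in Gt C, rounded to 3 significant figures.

1060 Gt C

The sink rate constant is k = F₀/M₀ = 68.97/480.5 = 0.1435 yr⁻¹.
Solving dM/dt = F₁ − kM with M(0) = M₀ gives M(t) = F₁/k + (M₀ − F₁/k)·e^(−kt).
F₁/k = 178.8/0.1435 = 1245.7 Gt C; kt = 0.1435 × 9.80 = 1.407, e^(−kt) = 0.2450.
M(9.80) = 1245.7 + (480.5 − 1245.7) × 0.2450 = 1245.7 − 187.4 = 1058.2 Gt C.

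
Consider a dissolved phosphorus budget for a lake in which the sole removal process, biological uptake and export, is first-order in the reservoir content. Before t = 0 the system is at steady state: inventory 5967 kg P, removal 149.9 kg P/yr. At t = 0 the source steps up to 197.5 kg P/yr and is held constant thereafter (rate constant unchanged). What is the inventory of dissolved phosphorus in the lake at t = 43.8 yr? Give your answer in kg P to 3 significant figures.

7230 kg P

τ = M₀/F₀ = 5967/149.9 = 39.81 yr; rate constant k = 1/τ.
New steady state M_∞ = F₁/k = F₁·τ = 197.5 × 39.81 = 7861.8 kg P.
M(t) = M_∞ + (M₀ − M_∞)·e^(−t/τ); t/τ = 43.8/39.81 = 1.100, so e^(−t/τ) = 0.3328.
M(t) = 7861.8 − 1895 × 0.3328 = 7231.3 kg P.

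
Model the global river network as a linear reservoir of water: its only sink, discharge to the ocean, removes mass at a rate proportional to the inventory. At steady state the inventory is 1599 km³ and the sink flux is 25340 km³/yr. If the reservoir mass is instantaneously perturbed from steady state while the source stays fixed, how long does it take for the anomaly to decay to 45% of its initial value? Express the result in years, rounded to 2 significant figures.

For a linear reservoir the anomaly decays as exp(−t/τ) with τ = M/F = 1599/25340 = 0.06310 yr.
exp(−t/τ) = 0.45 ⇒ t = −τ ln(0.45) = 0.06310 × 0.7985 = 0.05039 yr.

0.050 yr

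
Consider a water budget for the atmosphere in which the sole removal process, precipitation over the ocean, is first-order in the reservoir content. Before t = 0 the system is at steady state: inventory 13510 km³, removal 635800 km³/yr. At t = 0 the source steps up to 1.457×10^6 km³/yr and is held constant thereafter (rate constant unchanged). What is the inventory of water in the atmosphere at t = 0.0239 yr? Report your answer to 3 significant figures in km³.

Residence time τ = M₀/F₀ = 0.02125 yr. The eventual steady state is M_∞ = M₀·(F₁/F₀) = 13510 × 1.457×10^6/635800 = 30960 km³.
The anomaly ΔM(t) = M(t) − M_∞ decays as ΔM₀·e^(−t/τ) with ΔM₀ = 13510 − 30960 = −17450 km³.
At t = 0.0239 yr, e^(−t/τ) = e^(−1.125) = 0.3247, so ΔM = −5666 km³ and M = 30960 − 5666 = 25293 km³.

25300 km³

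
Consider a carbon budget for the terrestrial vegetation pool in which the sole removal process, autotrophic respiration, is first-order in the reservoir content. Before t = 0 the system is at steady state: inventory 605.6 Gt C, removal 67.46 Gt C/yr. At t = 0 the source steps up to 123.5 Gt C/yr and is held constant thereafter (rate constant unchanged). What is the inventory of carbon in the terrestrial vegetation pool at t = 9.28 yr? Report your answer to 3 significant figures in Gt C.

930 Gt C

τ = M₀/F₀ = 605.6/67.46 = 8.977 yr; rate constant k = 1/τ.
New steady state M_∞ = F₁/k = F₁·τ = 123.5 × 8.977 = 1108.7 Gt C.
M(t) = M_∞ + (M₀ − M_∞)·e^(−t/τ); t/τ = 9.28/8.977 = 1.034, so e^(−t/τ) = 0.3557.
M(t) = 1108.7 − 503.1 × 0.3557 = 929.75 Gt C.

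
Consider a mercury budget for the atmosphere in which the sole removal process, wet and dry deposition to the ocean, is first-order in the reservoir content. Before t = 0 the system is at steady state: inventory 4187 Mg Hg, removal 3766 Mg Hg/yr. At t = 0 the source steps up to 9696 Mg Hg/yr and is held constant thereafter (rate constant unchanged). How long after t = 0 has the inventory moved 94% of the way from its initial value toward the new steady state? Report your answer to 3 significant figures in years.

τ = M₀/F₀ = 4187/3766 = 1.112 yr.
The remaining gap fraction is e^(−t/τ); 94% covered ⇒ e^(−t/τ) = 0.0600.
t = −τ ln(0.0600) = 1.112 × 2.813 = 3.128 yr.

3.13 yr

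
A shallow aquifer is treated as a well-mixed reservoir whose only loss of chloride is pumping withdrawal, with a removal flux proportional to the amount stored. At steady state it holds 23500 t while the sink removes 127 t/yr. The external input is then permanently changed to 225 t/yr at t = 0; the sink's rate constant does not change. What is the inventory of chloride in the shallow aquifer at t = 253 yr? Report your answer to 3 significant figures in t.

37000 t

Residence time τ = M₀/F₀ = 185.0 yr. The eventual steady state is M_∞ = M₀·(F₁/F₀) = 23500 × 225/127 = 41634 t.
The anomaly ΔM(t) = M(t) − M_∞ decays as ΔM₀·e^(−t/τ) with ΔM₀ = 23500 − 41634 = −18130 t.
At t = 253 yr, e^(−t/τ) = e^(−1.367) = 0.2548, so ΔM = −4621 t and M = 41634 − 4621 = 37013 t.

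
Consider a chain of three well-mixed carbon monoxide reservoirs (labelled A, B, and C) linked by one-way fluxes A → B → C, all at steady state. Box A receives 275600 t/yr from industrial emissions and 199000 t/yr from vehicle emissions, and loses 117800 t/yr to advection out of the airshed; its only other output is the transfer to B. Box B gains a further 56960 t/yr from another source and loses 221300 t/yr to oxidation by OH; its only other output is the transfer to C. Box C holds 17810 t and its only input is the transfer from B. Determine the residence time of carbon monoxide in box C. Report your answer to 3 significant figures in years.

0.0925 yr

Box A: F(A→B) = (275600 + 199000) − 117800 = 356800 t/yr.
Box B: F(B→C) = (356800 + 56960) − 221300 = 192460 t/yr.
Box C throughput = its input = 192460 t/yr; τ = 17810 / 192460 = 0.09254 yr.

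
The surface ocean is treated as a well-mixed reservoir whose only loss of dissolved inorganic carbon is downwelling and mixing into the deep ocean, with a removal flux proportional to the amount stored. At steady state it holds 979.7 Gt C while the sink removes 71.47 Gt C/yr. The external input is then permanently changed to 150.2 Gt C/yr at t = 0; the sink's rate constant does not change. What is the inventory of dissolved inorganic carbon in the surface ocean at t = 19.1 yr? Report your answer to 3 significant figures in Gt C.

Residence time τ = M₀/F₀ = 13.71 yr. The eventual steady state is M_∞ = M₀·(F₁/F₀) = 979.7 × 150.2/71.47 = 2058.9 Gt C.
The anomaly ΔM(t) = M(t) − M_∞ decays as ΔM₀·e^(−t/τ) with ΔM₀ = 979.7 − 2058.9 = −1079 Gt C.
At t = 19.1 yr, e^(−t/τ) = e^(−1.393) = 0.2482, so ΔM = −267.9 Gt C and M = 2058.9 − 267.9 = 1791.0 Gt C.

1790 Gt C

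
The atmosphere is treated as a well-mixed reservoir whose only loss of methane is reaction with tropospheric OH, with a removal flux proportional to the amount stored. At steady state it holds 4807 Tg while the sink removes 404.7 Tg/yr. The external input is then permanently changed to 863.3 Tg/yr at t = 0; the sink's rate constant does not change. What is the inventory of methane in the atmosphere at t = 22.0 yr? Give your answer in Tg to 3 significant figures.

9400 Tg

Residence time τ = M₀/F₀ = 11.88 yr. The eventual steady state is M_∞ = M₀·(F₁/F₀) = 4807 × 863.3/404.7 = 10254 Tg.
The anomaly ΔM(t) = M(t) − M_∞ decays as ΔM₀·e^(−t/τ) with ΔM₀ = 4807 − 10254 = −5447 Tg.
At t = 22.0 yr, e^(−t/τ) = e^(−1.852) = 0.1569, so ΔM = −854.6 Tg and M = 10254 − 854.6 = 9399.6 Tg.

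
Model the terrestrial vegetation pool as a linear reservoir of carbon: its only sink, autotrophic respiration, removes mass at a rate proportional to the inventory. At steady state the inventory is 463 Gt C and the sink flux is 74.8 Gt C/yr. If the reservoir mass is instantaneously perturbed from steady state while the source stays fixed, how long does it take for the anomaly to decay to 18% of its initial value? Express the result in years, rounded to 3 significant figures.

For a linear reservoir the anomaly decays as exp(−t/τ) with τ = M/F = 463/74.8 = 6.190 yr.
exp(−t/τ) = 0.18 ⇒ t = −τ ln(0.18) = 6.190 × 1.715 = 10.61 yr.

10.6 yr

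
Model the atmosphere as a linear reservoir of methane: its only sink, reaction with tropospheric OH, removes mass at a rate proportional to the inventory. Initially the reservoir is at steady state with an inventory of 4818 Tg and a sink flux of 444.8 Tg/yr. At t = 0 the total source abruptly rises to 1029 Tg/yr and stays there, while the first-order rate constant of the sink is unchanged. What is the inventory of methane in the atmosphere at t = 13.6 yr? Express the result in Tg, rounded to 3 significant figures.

Residence time τ = M₀/F₀ = 10.83 yr. The eventual steady state is M_∞ = M₀·(F₁/F₀) = 4818 × 1029/444.8 = 11146 Tg.
The anomaly ΔM(t) = M(t) − M_∞ decays as ΔM₀·e^(−t/τ) with ΔM₀ = 4818 − 11146 = −6328 Tg.
At t = 13.6 yr, e^(−t/τ) = e^(−1.256) = 0.2849, so ΔM = −1803 Tg and M = 11146 − 1803 = 9343.0 Tg.

9340 Tg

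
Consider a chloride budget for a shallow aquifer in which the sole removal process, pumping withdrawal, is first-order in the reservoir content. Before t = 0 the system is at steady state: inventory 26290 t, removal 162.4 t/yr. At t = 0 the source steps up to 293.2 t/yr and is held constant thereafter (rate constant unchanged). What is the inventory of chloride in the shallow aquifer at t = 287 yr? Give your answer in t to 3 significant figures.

43900 t

τ = M₀/F₀ = 26290/162.4 = 161.9 yr; rate constant k = 1/τ.
New steady state M_∞ = F₁/k = F₁·τ = 293.2 × 161.9 = 47464 t.
M(t) = M_∞ + (M₀ − M_∞)·e^(−t/τ); t/τ = 287/161.9 = 1.773, so e^(−t/τ) = 0.1698.
M(t) = 47464 − 21170 × 0.1698 = 43868 t.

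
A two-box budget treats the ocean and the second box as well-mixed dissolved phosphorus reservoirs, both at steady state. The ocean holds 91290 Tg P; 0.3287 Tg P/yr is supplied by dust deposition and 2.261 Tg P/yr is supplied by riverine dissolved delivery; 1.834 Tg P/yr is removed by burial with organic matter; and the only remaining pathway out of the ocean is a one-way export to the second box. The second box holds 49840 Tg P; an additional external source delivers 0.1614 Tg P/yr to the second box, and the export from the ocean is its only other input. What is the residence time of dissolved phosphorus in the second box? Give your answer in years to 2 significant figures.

Balance the ocean: ΣF_in = 0.3287 + 2.261 = 2.5897 Tg P/yr.
Export to the second box = ΣF_in − (1.834) = 0.75570 Tg P/yr.
Total input to the second box = 0.75570 + 0.1614 = 0.91710 Tg P/yr; at steady state this equals its total output.
τ = M / F = 49840 / 0.91710 = 54350 yr.

54000 yr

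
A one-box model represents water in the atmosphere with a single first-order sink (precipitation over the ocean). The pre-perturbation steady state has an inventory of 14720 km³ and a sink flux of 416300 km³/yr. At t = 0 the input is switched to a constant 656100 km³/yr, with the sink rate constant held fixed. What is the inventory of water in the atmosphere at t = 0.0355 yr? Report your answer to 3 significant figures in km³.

τ = M₀/F₀ = 14720/416300 = 0.03536 yr; rate constant k = 1/τ.
New steady state M_∞ = F₁/k = F₁·τ = 656100 × 0.03536 = 23199 km³.
M(t) = M_∞ + (M₀ − M_∞)·e^(−t/τ); t/τ = 0.0355/0.03536 = 1.004, so e^(−t/τ) = 0.3664.
M(t) = 23199 − 8479 × 0.3664 = 20092 km³.

20100 km³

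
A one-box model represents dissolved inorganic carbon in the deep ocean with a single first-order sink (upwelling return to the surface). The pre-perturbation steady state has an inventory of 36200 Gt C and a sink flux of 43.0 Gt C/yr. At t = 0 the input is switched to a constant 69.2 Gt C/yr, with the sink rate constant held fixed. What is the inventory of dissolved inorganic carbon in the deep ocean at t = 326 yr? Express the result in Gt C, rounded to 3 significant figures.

43300 Gt C

The sink rate constant is k = F₀/M₀ = 43.0/36200 = 0.001188 yr⁻¹.
Solving dM/dt = F₁ − kM with M(0) = M₀ gives M(t) = F₁/k + (M₀ − F₁/k)·e^(−kt).
F₁/k = 69.2/0.001188 = 58257 Gt C; kt = 0.001188 × 326 = 0.3872, e^(−kt) = 0.6789.
M(326) = 58257 + (36200 − 58257) × 0.6789 = 58257 − 14970 = 43282 Gt C.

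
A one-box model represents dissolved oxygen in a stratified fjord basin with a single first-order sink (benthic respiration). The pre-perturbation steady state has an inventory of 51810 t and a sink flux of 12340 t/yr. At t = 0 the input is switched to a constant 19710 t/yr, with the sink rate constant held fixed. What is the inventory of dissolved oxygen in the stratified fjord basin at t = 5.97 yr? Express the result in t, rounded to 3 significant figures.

The sink rate constant is k = F₀/M₀ = 12340/51810 = 0.2382 yr⁻¹.
Solving dM/dt = F₁ − kM with M(0) = M₀ gives M(t) = F₁/k + (M₀ − F₁/k)·e^(−kt).
F₁/k = 19710/0.2382 = 82753 t; kt = 0.2382 × 5.97 = 1.422, e^(−kt) = 0.2412.
M(5.97) = 82753 + (51810 − 82753) × 0.2412 = 82753 − 7465 = 75288 t.

75300 t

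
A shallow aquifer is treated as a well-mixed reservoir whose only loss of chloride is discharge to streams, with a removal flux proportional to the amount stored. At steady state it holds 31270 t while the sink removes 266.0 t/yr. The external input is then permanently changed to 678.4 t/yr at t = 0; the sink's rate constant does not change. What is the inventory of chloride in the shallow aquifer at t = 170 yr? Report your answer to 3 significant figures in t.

τ = M₀/F₀ = 31270/266.0 = 117.6 yr; rate constant k = 1/τ.
New steady state M_∞ = F₁/k = F₁·τ = 678.4 × 117.6 = 79750 t.
M(t) = M_∞ + (M₀ − M_∞)·e^(−t/τ); t/τ = 170/117.6 = 1.446, so e^(−t/τ) = 0.2355.
M(t) = 79750 − 48480 × 0.2355 = 68334 t.

68300 t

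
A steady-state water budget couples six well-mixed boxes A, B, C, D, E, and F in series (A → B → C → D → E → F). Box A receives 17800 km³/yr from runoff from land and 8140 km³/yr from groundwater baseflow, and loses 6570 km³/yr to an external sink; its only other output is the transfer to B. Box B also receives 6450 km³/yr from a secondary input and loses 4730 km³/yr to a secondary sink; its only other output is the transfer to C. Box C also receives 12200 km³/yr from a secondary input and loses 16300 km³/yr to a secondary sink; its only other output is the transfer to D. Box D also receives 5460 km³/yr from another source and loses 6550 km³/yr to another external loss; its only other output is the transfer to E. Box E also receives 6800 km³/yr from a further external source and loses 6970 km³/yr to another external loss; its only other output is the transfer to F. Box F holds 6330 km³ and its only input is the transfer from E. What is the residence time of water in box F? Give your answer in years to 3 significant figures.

0.402 yr

Box A: F(A→B) = (17800 + 8140) − 6570 = 19370 km³/yr.
Box B: F(B→C) = (19370 + 6450) − 4730 = 21090 km³/yr.
Box C: F(C→D) = (21090 + 12200) − 16300 = 16990 km³/yr.
Box D: F(D→E) = (16990 + 5460) − 6550 = 15900 km³/yr.
Box E: F(E→F) = (15900 + 6800) − 6970 = 15730 km³/yr.
Box F throughput = its input = 15730 km³/yr; τ = 6330 / 15730 = 0.4024 yr.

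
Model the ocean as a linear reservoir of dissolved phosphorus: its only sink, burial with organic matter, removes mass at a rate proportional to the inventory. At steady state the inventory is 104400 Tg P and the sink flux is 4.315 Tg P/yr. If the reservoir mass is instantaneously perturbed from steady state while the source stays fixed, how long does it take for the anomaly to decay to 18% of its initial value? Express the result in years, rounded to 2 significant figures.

For a linear reservoir the anomaly decays as exp(−t/τ) with τ = M/F = 104400/4.315 = 24190 yr.
exp(−t/τ) = 0.18 ⇒ t = −τ ln(0.18) = 24190 × 1.715 = 41490 yr.

41000 yr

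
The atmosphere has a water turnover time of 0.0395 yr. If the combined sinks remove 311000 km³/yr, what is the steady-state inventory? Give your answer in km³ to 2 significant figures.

12000 km³

τ = M/F ⇒ M = τ × F = 0.0395 × 311000 = 12280 km³.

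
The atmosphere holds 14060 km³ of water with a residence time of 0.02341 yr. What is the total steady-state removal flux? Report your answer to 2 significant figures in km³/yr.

F = M / τ = 14060 / 0.02341 = 600600 km³/yr.

600000 km³/yr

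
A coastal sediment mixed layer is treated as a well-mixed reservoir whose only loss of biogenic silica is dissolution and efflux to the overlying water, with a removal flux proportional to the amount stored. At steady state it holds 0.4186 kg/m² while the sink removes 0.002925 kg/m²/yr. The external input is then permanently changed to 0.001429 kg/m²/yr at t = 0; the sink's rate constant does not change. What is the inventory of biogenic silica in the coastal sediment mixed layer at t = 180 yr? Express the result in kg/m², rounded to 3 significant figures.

The sink rate constant is k = F₀/M₀ = 0.002925/0.4186 = 0.006988 yr⁻¹.
Solving dM/dt = F₁ − kM with M(0) = M₀ gives M(t) = F₁/k + (M₀ − F₁/k)·e^(−kt).
F₁/k = 0.001429/0.006988 = 0.20451 kg/m²; kt = 0.006988 × 180 = 1.258, e^(−kt) = 0.2843.
M(180) = 0.20451 + (0.4186 − 0.20451) × 0.2843 = 0.20451 + 0.06086 = 0.26537 kg/m².

0.265 kg/m²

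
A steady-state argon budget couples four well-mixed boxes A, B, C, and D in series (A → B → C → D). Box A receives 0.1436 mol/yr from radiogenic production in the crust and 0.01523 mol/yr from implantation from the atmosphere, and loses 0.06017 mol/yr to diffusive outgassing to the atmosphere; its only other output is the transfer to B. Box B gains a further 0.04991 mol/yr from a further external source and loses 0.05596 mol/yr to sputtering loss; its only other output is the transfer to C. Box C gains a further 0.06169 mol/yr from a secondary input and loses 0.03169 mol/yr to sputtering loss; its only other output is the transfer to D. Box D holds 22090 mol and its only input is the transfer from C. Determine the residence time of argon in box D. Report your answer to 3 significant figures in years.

Box A: F(A→B) = (0.1436 + 0.01523) − 0.06017 = 0.098660 mol/yr.
Box B: F(B→C) = (0.098660 + 0.04991) − 0.05596 = 0.092610 mol/yr.
Box C: F(C→D) = (0.092610 + 0.06169) − 0.03169 = 0.12261 mol/yr.
Box D throughput = its input = 0.12261 mol/yr; τ = 22090 / 0.12261 = 180200 yr.

180000 yr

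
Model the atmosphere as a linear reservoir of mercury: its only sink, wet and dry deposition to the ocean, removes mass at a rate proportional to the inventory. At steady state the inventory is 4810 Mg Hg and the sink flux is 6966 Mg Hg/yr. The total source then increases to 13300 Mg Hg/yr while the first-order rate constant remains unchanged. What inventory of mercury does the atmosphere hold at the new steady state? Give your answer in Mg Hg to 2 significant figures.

9200 Mg Hg

Rate constant k = F/M = 6966 / 4810 = 1.448 yr⁻¹.
At the new steady state, source = k·M_new ⇒ M_new = 13300 / 1.448 = 9184 Mg Hg.
(Equivalently M_new = M × F_new/F_old = 4810 × 13300/6966.)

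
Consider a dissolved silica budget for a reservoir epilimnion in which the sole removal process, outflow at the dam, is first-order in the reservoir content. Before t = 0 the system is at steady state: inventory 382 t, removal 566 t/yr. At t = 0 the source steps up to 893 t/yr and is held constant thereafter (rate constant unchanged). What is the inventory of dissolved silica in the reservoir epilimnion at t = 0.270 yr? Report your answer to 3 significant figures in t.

455 t

τ = M₀/F₀ = 382/566 = 0.6749 yr; rate constant k = 1/τ.
New steady state M_∞ = F₁/k = F₁·τ = 893 × 0.6749 = 602.70 t.
M(t) = M_∞ + (M₀ − M_∞)·e^(−t/τ); t/τ = 0.270/0.6749 = 0.4001, so e^(−t/τ) = 0.6703.
M(t) = 602.70 − 220.7 × 0.6703 = 454.77 t.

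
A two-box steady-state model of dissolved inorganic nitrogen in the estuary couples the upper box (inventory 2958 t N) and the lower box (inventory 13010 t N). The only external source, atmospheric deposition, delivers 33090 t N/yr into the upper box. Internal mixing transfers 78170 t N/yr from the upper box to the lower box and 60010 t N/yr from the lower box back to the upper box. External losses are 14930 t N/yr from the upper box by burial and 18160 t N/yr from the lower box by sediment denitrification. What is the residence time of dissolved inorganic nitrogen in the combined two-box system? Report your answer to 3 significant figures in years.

Residence time in the combined system uses the total inventory and the total *external* removal — internal exchanges between the two boxes cancel.
M_total = 2958 + 13010 = 15968 t N.
ΣF_external_out = 14930 + 18160 = 33090 t N/yr.
τ = M_total / ΣF_ext = 15968 / 33090 = 0.4826 yr.

0.483 yr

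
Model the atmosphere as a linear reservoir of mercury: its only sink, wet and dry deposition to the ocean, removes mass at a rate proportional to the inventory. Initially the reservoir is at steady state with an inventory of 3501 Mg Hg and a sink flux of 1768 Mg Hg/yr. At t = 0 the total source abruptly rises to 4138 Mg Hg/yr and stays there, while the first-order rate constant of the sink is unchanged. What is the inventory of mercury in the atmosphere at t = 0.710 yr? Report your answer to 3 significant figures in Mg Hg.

4920 Mg Hg

The sink rate constant is k = F₀/M₀ = 1768/3501 = 0.5050 yr⁻¹.
Solving dM/dt = F₁ − kM with M(0) = M₀ gives M(t) = F₁/k + (M₀ − F₁/k)·e^(−kt).
F₁/k = 4138/0.5050 = 8194.1 Mg Hg; kt = 0.5050 × 0.710 = 0.3585, e^(−kt) = 0.6987.
M(0.710) = 8194.1 + (3501 − 8194.1) × 0.6987 = 8194.1 − 3279 = 4915.1 Mg Hg.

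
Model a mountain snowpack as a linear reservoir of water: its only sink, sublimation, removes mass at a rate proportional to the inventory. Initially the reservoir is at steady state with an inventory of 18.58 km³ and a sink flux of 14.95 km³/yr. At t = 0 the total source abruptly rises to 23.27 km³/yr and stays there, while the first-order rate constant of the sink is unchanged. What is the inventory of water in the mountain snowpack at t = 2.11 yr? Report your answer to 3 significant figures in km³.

The sink rate constant is k = F₀/M₀ = 14.95/18.58 = 0.8046 yr⁻¹.
Solving dM/dt = F₁ − kM with M(0) = M₀ gives M(t) = F₁/k + (M₀ − F₁/k)·e^(−kt).
F₁/k = 23.27/0.8046 = 28.920 km³; kt = 0.8046 × 2.11 = 1.698, e^(−kt) = 0.1831.
M(2.11) = 28.920 + (18.58 − 28.920) × 0.1831 = 28.920 − 1.893 = 27.027 km³.

27.0 km³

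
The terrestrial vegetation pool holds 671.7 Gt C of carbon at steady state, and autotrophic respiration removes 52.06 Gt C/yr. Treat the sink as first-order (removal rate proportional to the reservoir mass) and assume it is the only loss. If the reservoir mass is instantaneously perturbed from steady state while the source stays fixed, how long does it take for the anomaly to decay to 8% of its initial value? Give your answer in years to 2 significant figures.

For a linear reservoir the anomaly decays as exp(−t/τ) with τ = M/F = 671.7/52.06 = 12.90 yr.
exp(−t/τ) = 0.08 ⇒ t = −τ ln(0.08) = 12.90 × 2.526 = 32.59 yr.

33 yr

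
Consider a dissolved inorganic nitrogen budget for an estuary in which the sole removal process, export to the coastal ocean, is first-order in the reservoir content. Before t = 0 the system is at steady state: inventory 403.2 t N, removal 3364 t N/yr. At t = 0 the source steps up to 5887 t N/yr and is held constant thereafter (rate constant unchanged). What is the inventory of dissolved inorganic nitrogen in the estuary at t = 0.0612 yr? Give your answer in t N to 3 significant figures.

The sink rate constant is k = F₀/M₀ = 3364/403.2 = 8.343 yr⁻¹.
Solving dM/dt = F₁ − kM with M(0) = M₀ gives M(t) = F₁/k + (M₀ − F₁/k)·e^(−kt).
F₁/k = 5887/8.343 = 705.60 t N; kt = 8.343 × 0.0612 = 0.5106, e^(−kt) = 0.6001.
M(0.0612) = 705.60 + (403.2 − 705.60) × 0.6001 = 705.60 − 181.5 = 524.12 t N.

524 t N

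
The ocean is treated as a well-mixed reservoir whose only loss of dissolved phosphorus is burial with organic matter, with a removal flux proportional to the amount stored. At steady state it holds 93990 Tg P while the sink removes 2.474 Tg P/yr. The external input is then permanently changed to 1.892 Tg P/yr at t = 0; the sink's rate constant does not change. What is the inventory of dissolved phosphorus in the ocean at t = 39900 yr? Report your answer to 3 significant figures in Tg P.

79600 Tg P

Residence time τ = M₀/F₀ = 37990 yr. The eventual steady state is M_∞ = M₀·(F₁/F₀) = 93990 × 1.892/2.474 = 71879 Tg P.
The anomaly ΔM(t) = M(t) − M_∞ decays as ΔM₀·e^(−t/τ) with ΔM₀ = 93990 − 71879 = 22110 Tg P.
At t = 39900 yr, e^(−t/τ) = e^(−1.050) = 0.3499, so ΔM = 7736 Tg P and M = 71879 + 7736 = 79615 Tg P.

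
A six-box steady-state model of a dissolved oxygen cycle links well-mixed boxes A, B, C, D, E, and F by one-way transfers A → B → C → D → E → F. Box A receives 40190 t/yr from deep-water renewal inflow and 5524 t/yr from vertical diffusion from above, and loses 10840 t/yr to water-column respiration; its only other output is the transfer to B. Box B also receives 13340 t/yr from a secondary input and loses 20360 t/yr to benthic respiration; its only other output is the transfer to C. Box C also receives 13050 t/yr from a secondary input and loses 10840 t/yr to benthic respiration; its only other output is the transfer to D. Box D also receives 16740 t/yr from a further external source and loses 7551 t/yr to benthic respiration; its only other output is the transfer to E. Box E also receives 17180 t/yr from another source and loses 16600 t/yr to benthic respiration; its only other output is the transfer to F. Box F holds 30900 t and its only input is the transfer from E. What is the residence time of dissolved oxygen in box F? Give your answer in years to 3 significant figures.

0.776 yr

Box A: F(A→B) = (40190 + 5524) − 10840 = 34874 t/yr.
Box B: F(B→C) = (34874 + 13340) − 20360 = 27854 t/yr.
Box C: F(C→D) = (27854 + 13050) − 10840 = 30064 t/yr.
Box D: F(D→E) = (30064 + 16740) − 7551 = 39253 t/yr.
Box E: F(E→F) = (39253 + 17180) − 16600 = 39833 t/yr.
Box F throughput = its input = 39833 t/yr; τ = 30900 / 39833 = 0.7757 yr.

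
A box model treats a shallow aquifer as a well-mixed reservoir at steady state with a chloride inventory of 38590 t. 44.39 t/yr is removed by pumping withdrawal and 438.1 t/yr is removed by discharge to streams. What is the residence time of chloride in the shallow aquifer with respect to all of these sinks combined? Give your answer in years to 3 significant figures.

Total removal flux = 44.39 + 438.1 = 482.49 t/yr.
τ = M / ΣF_out = 38590 / 482.49 = 79.98 yr.

80.0 yr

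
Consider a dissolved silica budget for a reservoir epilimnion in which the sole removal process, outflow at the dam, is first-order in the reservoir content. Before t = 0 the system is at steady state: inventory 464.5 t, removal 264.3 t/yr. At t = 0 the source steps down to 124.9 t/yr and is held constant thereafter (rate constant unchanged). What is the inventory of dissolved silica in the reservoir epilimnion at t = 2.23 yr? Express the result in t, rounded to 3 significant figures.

288 t

τ = M₀/F₀ = 464.5/264.3 = 1.757 yr; rate constant k = 1/τ.
New steady state M_∞ = F₁/k = F₁·τ = 124.9 × 1.757 = 219.51 t.
M(t) = M_∞ + (M₀ − M_∞)·e^(−t/τ); t/τ = 2.23/1.757 = 1.269, so e^(−t/τ) = 0.2811.
M(t) = 219.51 + 245.0 × 0.2811 = 288.39 t.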